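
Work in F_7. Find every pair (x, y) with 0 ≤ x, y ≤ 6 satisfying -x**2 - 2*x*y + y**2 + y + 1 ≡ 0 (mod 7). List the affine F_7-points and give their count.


Affine F_7-points: {(0, 2), (0, 4), (1, 0), (1, 1), (2, 5), (3, 2), (3, 3), (4, 1), (4, 6), (5, 3), (5, 6), (6, 0), (6, 4)}; count = 13.

For each of the 49 pairs (x, y) ∈ F_7², evaluate f(x, y) mod 7. Record the zeros.
  x = 0: [0↦1, 1↦3, 2↦0, 3↦6, 4↦0, 5↦3, 6↦1]  zeros at y ∈ {2, 4}
  x = 1: [0↦0, 1↦0, 2↦2, 3↦6, 4↦5, 5↦6, 6↦2]  zeros at y ∈ {0, 1}
  x = 2: [0↦4, 1↦2, 2↦2, 3↦4, 4↦1, 5↦0, 6↦1]  zeros at y ∈ {5}
  x = 3: [0↦6, 1↦2, 2↦0, 3↦0, 4↦2, 5↦6, 6↦5]  zeros at y ∈ {2, 3}
  x = 4: [0↦6, 1↦0, 2↦3, 3↦1, 4↦1, 5↦3, 6↦0]  zeros at y ∈ {1, 6}
  x = 5: [0↦4, 1↦3, 2↦4, 3↦0, 4↦5, 5↦5, 6↦0]  zeros at y ∈ {3, 6}
  x = 6: [0↦0, 1↦4, 2↦3, 3↦4, 4↦0, 5↦5, 6↦5]  zeros at y ∈ {0, 4}
Collecting zeros: affine points = {(0, 2), (0, 4), (1, 0), (1, 1), (2, 5), (3, 2), (3, 3), (4, 1), (4, 6), (5, 3), (5, 6), (6, 0), (6, 4)}.
Total count |C(F_7)_aff| = 13.


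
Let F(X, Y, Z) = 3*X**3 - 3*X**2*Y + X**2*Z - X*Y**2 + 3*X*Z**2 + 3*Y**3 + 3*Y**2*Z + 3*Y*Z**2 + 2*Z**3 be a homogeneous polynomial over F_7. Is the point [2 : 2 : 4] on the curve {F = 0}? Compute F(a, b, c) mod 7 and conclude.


F(2,2,4) ≡ 1 (mod 7); P is NOT on the curve.

Evaluate F(2, 2, 4) term-by-term (mod 7).
  3*X**3 ↦ 3·8·1·1 = 24
  -3*X**2*Y ↦ -3·4·2·1 = -24
  X**2*Z ↦ 1·4·1·4 = 16
  -X*Y**2 ↦ -1·2·4·1 = -8
  3*X*Z**2 ↦ 3·2·1·16 = 96
  3*Y**3 ↦ 3·1·8·1 = 24
  3*Y**2*Z ↦ 3·1·4·4 = 48
  3*Y*Z**2 ↦ 3·1·2·16 = 96
  2*Z**3 ↦ 2·1·1·64 = 128
Sum: F(2, 2, 4) = (24) + (-24) + (16) + (-8) + (96) + (24) + (48) + (96) + (128) = 400.
Reducing mod 7: 400 ≡ 1 (mod 7).
Since F(a, b, c) ≡ 1 ≠ 0 (mod 7), P does NOT lie on the curve.


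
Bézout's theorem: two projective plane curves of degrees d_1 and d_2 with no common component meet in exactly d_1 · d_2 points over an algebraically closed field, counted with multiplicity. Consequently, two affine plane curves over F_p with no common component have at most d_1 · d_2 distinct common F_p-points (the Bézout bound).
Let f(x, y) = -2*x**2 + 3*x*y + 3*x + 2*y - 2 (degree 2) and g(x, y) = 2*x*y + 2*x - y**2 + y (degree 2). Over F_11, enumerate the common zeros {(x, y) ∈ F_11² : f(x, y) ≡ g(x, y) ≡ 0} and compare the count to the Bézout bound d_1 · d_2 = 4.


Common zeros: {(0, 1), (10, 4)}; count = 2; Bézout bound = 4.

deg(f) = 2, deg(g) = 2, so Bézout bound = 4.
Scan x ∈ F_11. For each x, list the y ∈ F_11 with f(x, y) ≡ 0 and those with g(x, y) ≡ 0 (mod 11); the common zeros in that column are the intersection.
  x = 0: f ≡ 0 at y ∈ {1}; g ≡ 0 at y ∈ {0, 1}; common: {1}.
  x = 1: f ≡ 0 at y ∈ {9}; g ≡ 0 at y ∈ ∅; common: ∅.
  x = 2: f ≡ 0 at y ∈ {6}; g ≡ 0 at y ∈ ∅; common: ∅.
  x = 3: f ≡ 0 at y ∈ {0, 1, 2, 3, 4, 5, 6, 7, 8, 9, 10}; g ≡ 0 at y ∈ ∅; common: ∅.
  x = 4: f ≡ 0 at y ∈ {0}; g ≡ 0 at y ∈ {2, 7}; common: ∅.
  x = 5: f ≡ 0 at y ∈ {8}; g ≡ 0 at y ∈ ∅; common: ∅.
  x = 6: f ≡ 0 at y ∈ {5}; g ≡ 0 at y ∈ ∅; common: ∅.
  x = 7: f ≡ 0 at y ∈ {2}; g ≡ 0 at y ∈ ∅; common: ∅.
  x = 8: f ≡ 0 at y ∈ {10}; g ≡ 0 at y ∈ {8, 9}; common: ∅.
  x = 9: f ≡ 0 at y ∈ {7}; g ≡ 0 at y ∈ {3, 5}; common: ∅.
  x = 10: f ≡ 0 at y ∈ {4}; g ≡ 0 at y ∈ {4, 6}; common: {4}.
Collecting: common zeros = {(0, 1), (10, 4)}, so the count is 2.
Comparison with the Bézout bound: 2 ≤ 4 = deg(f)·deg(g), as expected for curves with no common component (the affine F_11-count falls short of the bound because intersections may lie at infinity, over extension fields, or carry multiplicity).


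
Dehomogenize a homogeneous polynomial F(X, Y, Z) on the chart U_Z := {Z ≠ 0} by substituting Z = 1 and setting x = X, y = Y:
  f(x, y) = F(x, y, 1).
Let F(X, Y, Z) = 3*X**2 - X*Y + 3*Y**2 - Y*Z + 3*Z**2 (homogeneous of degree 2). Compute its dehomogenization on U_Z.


f(x, y) = 3*x**2 - x*y + 3*y**2 - y + 3

On U_Z we set Z = 1. Each monomial c·X^i·Y^j·Z^k in F becomes c·x^i·y^j·1^k = c·x^i·y^j.
Substituting Z = 1: F(X, Y, 1) = 3*x**2 - x*y + 3*y**2 - y + 3.
Note: deg(f) ≤ deg(F) = 2; strict inequality happens when F is divisible by Z (lost terms).


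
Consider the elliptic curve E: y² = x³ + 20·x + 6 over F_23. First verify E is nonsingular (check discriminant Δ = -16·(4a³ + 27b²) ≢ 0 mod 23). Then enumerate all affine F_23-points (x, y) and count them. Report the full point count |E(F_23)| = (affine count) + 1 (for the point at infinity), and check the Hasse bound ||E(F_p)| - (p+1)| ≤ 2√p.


Affine points = {(0, 11), (0, 12), (1, 2), (1, 21), (2, 10), (2, 13), (3, 1), (3, 22), (4, 9), (4, 14), (5, 1), (5, 22), (7, 11), (7, 12), (9, 8), (9, 15), (11, 4), (11, 19), (13, 5), (13, 18), (15, 1), (15, 22), (16, 11), (16, 12), (19, 0), (21, 2), (21, 21), (22, 10), (22, 13)}; affine count = 29; |E(F_23)| = 30.

Discriminant check: Δ ∝ 4a³ + 27b² = 4·20³ + 27·6² = 4·8000 + 27·36 ≡ 13 (mod 23). Nonzero ⇒ E is nonsingular.
For each x ∈ F_23, compute rhs = x³ + 20·x + 6 mod 23, then count y ∈ F_23 with y² ≡ rhs.
  x = 0: rhs = 6, matching y values: 11, 12 (2 points).
  x = 1: rhs = 4, matching y values: 2, 21 (2 points).
  x = 2: rhs = 8, matching y values: 10, 13 (2 points).
  x = 3: rhs = 1, matching y values: 1, 22 (2 points).
  x = 4: rhs = 12, matching y values: 9, 14 (2 points).
  x = 5: rhs = 1, matching y values: 1, 22 (2 points).
  x = 6: rhs = 20, matching y values: none (0 points).
  x = 7: rhs = 6, matching y values: 11, 12 (2 points).
  x = 8: rhs = 11, matching y values: none (0 points).
  x = 9: rhs = 18, matching y values: 8, 15 (2 points).
  x = 10: rhs = 10, matching y values: none (0 points).
  x = 11: rhs = 16, matching y values: 4, 19 (2 points).
  x = 12: rhs = 19, matching y values: none (0 points).
  x = 13: rhs = 2, matching y values: 5, 18 (2 points).
  x = 14: rhs = 17, matching y values: none (0 points).
  x = 15: rhs = 1, matching y values: 1, 22 (2 points).
  x = 16: rhs = 6, matching y values: 11, 12 (2 points).
  x = 17: rhs = 15, matching y values: none (0 points).
  x = 18: rhs = 11, matching y values: none (0 points).
  x = 19: rhs = 0, matching y values: 0 (1 points).
  x = 20: rhs = 11, matching y values: none (0 points).
  x = 21: rhs = 4, matching y values: 2, 21 (2 points).
  x = 22: rhs = 8, matching y values: 10, 13 (2 points).
Total affine count: 29.
Full point count |E(F_23)| = 29 + 1 = 30.
Hasse bound: |30 − (23+1)| = |6| = 6 ≤ 2√23 ≈ 9.5917 ✓.


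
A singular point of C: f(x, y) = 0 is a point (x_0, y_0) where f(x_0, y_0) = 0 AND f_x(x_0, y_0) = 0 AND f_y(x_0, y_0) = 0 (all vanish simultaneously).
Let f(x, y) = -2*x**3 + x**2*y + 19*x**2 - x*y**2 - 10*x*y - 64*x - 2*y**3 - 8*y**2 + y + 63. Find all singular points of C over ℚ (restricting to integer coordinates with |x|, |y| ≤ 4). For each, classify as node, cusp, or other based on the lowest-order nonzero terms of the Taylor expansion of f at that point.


Singular points: {(3, -2)}; classification: node.

Compute partial derivatives:
  f_x = -6*x**2 + 2*x*y + 38*x - y**2 - 10*y - 64.
  f_y = x**2 - 2*x*y - 10*x - 6*y**2 - 16*y + 1.
Scan x_0 ∈ {−4, ..., 4}. For each x_0, f_y(x_0, y) is a polynomial in y; find its integer roots y ∈ {−4, ..., 4}, then test f_x and f at those candidates.
  x = -4: f_y(-4, y) = -6*y**2 - 8*y + 57; no integer root y with |y| ≤ 4.
  x = -3: f_y(-3, y) = -6*y**2 - 10*y + 40; no integer root y with |y| ≤ 4.
  x = -2: f_y(-2, y) = -6*y**2 - 12*y + 25; no integer root y with |y| ≤ 4.
  x = -1: f_y(-1, y) = -6*y**2 - 14*y + 12; vanishes at y ∈ {-3}. (-1, -3): f_x = -81 ≠ 0.
  x = 0: f_y(0, y) = -6*y**2 - 16*y + 1; no integer root y with |y| ≤ 4.
  x = 1: f_y(1, y) = -6*y**2 - 18*y - 8; no integer root y with |y| ≤ 4.
  x = 2: f_y(2, y) = -6*y**2 - 20*y - 15; no integer root y with |y| ≤ 4.
  x = 3: f_y(3, y) = -6*y**2 - 22*y - 20; vanishes at y ∈ {-2}. (3, -2): f_x = 0, f = 0 — SINGULAR.
  x = 4: f_y(4, y) = -6*y**2 - 24*y - 23; no integer root y with |y| ≤ 4.
Only singular point on the grid: (3, -2).
Classify: substitute x = 3 + u, y = -2 + v and expand: f = -2*u**3 + u**2*v - u**2 - u*v**2 - 2*v**3 + v**2.
No constant or linear terms (consistent with a singular point). Quadratic part: -u**2 + v**2. Cubic part: -2*u**3 + u**2*v - u*v**2 - 2*v**3.
The quadratic part v**2 - u**2 = (v − u)(v + u) splits into two distinct linear factors, so there are two distinct tangent lines y − -2 = ±(x − 3) — this is a node (ordinary double point).
Classification: node.


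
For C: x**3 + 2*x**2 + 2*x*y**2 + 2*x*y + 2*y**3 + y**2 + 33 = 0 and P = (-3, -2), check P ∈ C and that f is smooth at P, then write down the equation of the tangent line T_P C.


Tangent line at P: 19*x + 38*y + 133 = 0.

Step 1: f(-3, -2) = 0, so P lies on C.
Step 2: partial derivatives
  f_x(x, y) = 3*x**2 + 4*x + 2*y**2 + 2*y, f_y(x, y) = 4*x*y + 2*x + 6*y**2 + 2*y.
  f_x(P) = 19, f_y(P) = 38 (gradient nonzero, so P is smooth).
Step 3: tangent line at P: 19·(x − -3) + 38·(y − -2) = 0.
Expanding: 19*x + 38*y + 133 = 0.


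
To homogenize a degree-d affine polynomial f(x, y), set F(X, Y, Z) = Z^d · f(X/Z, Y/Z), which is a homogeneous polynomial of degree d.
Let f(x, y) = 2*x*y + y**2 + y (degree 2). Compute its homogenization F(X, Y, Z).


F(X, Y, Z) = 2*X*Y + Y**2 + Y*Z

deg(f) = 2.
Substitute x = X/Z, y = Y/Z into f, then multiply by Z^2.
  monomial 2·x^1·y^1 ↦ 2·X^1·Y^1·Z^0.
  monomial 1·x^0·y^2 ↦ 1·X^0·Y^2·Z^0.
  monomial 1·x^0·y^1 ↦ 1·X^0·Y^1·Z^1.
Collecting: F(X, Y, Z) = 2*X*Y + Y**2 + Y*Z.


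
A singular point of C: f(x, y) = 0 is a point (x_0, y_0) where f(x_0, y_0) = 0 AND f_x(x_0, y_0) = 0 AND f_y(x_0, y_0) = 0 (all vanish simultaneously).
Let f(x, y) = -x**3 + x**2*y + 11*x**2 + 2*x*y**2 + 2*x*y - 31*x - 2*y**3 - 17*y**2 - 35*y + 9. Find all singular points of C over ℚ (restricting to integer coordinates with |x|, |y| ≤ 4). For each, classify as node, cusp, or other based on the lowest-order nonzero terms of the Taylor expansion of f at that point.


Singular points: {(3, -2)}; classification: cusp.

Compute partial derivatives:
  f_x = -3*x**2 + 2*x*y + 22*x + 2*y**2 + 2*y - 31.
  f_y = x**2 + 4*x*y + 2*x - 6*y**2 - 34*y - 35.
Scan x_0 ∈ {−4, ..., 4}. For each x_0, f_y(x_0, y) is a polynomial in y; find its integer roots y ∈ {−4, ..., 4}, then test f_x and f at those candidates.
  x = -4: f_y(-4, y) = -6*y**2 - 50*y - 27; no integer root y with |y| ≤ 4.
  x = -3: f_y(-3, y) = -6*y**2 - 46*y - 32; no integer root y with |y| ≤ 4.
  x = -2: f_y(-2, y) = -6*y**2 - 42*y - 35; no integer root y with |y| ≤ 4.
  x = -1: f_y(-1, y) = -6*y**2 - 38*y - 36; no integer root y with |y| ≤ 4.
  x = 0: f_y(0, y) = -6*y**2 - 34*y - 35; no integer root y with |y| ≤ 4.
  x = 1: f_y(1, y) = -6*y**2 - 30*y - 32; no integer root y with |y| ≤ 4.
  x = 2: f_y(2, y) = -6*y**2 - 26*y - 27; no integer root y with |y| ≤ 4.
  x = 3: f_y(3, y) = -6*y**2 - 22*y - 20; vanishes at y ∈ {-2}. (3, -2): f_x = 0, f = 0 — SINGULAR.
  x = 4: f_y(4, y) = -6*y**2 - 18*y - 11; no integer root y with |y| ≤ 4.
Only singular point on the grid: (3, -2).
Classify: substitute x = 3 + u, y = -2 + v and expand: f = -u**3 + u**2*v + 2*u*v**2 - 2*v**3 + v**2.
No constant or linear terms (consistent with a singular point). Quadratic part: v**2. Cubic part: -u**3 + u**2*v + 2*u*v**2 - 2*v**3.
The quadratic part v**2 is a perfect square, so there is a single (double) tangent line v = 0, i.e. y = -2. Restricting the cubic part to that line (v = 0) leaves -u**3 ≠ 0, so f is not divisible by v and the branch is v² ≈ u**3 to lowest order — this is a cusp.
Classification: cusp.


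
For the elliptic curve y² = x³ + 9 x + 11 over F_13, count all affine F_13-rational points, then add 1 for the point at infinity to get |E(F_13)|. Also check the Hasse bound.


Affine points = {(3, 0), (5, 5), (5, 8), (7, 1), (7, 12), (8, 6), (8, 7), (10, 3), (10, 10), (12, 1), (12, 12)}; affine count = 11; |E(F_13)| = 12.

Discriminant check: Δ ∝ 4a³ + 27b² = 4·9³ + 27·11² = 4·729 + 27·121 ≡ 8 (mod 13). Nonzero ⇒ E is nonsingular.
For each x ∈ F_13, compute rhs = x³ + 9·x + 11 mod 13, then count y ∈ F_13 with y² ≡ rhs.
  x = 0: rhs = 11, matching y values: none (0 points).
  x = 1: rhs = 8, matching y values: none (0 points).
  x = 2: rhs = 11, matching y values: none (0 points).
  x = 3: rhs = 0, matching y values: 0 (1 points).
  x = 4: rhs = 7, matching y values: none (0 points).
  x = 5: rhs = 12, matching y values: 5, 8 (2 points).
  x = 6: rhs = 8, matching y values: none (0 points).
  x = 7: rhs = 1, matching y values: 1, 12 (2 points).
  x = 8: rhs = 10, matching y values: 6, 7 (2 points).
  x = 9: rhs = 2, matching y values: none (0 points).
  x = 10: rhs = 9, matching y values: 3, 10 (2 points).
  x = 11: rhs = 11, matching y values: none (0 points).
  x = 12: rhs = 1, matching y values: 1, 12 (2 points).
Total affine count: 11.
Full point count |E(F_13)| = 11 + 1 = 12.
Hasse bound: |12 − (13+1)| = |-2| = 2 ≤ 2√13 ≈ 7.2111 ✓.


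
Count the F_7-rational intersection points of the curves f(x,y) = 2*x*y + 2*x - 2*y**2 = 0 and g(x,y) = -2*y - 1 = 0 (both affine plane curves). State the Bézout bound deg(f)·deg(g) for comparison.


Common zeros: {(4, 3)}; count = 1; Bézout bound = 2.

deg(f) = 2, deg(g) = 1, so Bézout bound = 2.
Scan x ∈ F_7. For each x, list the y ∈ F_7 with f(x, y) ≡ 0 and those with g(x, y) ≡ 0 (mod 7); the common zeros in that column are the intersection.
  x = 0: f ≡ 0 at y ∈ {0}; g ≡ 0 at y ∈ {3}; common: ∅.
  x = 1: f ≡ 0 at y ∈ ∅; g ≡ 0 at y ∈ {3}; common: ∅.
  x = 2: f ≡ 0 at y ∈ ∅; g ≡ 0 at y ∈ {3}; common: ∅.
  x = 3: f ≡ 0 at y ∈ {5}; g ≡ 0 at y ∈ {3}; common: ∅.
  x = 4: f ≡ 0 at y ∈ {1, 3}; g ≡ 0 at y ∈ {3}; common: {3}.
  x = 5: f ≡ 0 at y ∈ ∅; g ≡ 0 at y ∈ {3}; common: ∅.
  x = 6: f ≡ 0 at y ∈ {2, 4}; g ≡ 0 at y ∈ {3}; common: ∅.
Collecting: common zeros = {(4, 3)}, so the count is 1.
Comparison with the Bézout bound: 1 ≤ 2 = deg(f)·deg(g), as expected for curves with no common component (the affine F_7-count falls short of the bound because intersections may lie at infinity, over extension fields, or carry multiplicity).


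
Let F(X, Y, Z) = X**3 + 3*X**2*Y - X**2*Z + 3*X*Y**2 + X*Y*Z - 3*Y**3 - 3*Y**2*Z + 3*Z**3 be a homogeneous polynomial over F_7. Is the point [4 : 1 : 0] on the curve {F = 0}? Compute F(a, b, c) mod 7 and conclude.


F(4,1,0) ≡ 2 (mod 7); P is NOT on the curve.

Evaluate F(4, 1, 0) term-by-term (mod 7).
  X**3 ↦ 1·64·1·1 = 64
  3*X**2*Y ↦ 3·16·1·1 = 48
  -X**2*Z ↦ -1·16·1·0 = 0
  3*X*Y**2 ↦ 3·4·1·1 = 12
  X*Y*Z ↦ 1·4·1·0 = 0
  -3*Y**3 ↦ -3·1·1·1 = -3
  -3*Y**2*Z ↦ -3·1·1·0 = 0
  3*Z**3 ↦ 3·1·1·0 = 0
Sum: F(4, 1, 0) = (64) + (48) + (0) + (12) + (0) + (-3) + (0) + (0) = 121.
Reducing mod 7: 121 ≡ 2 (mod 7).
Since F(a, b, c) ≡ 2 ≠ 0 (mod 7), P does NOT lie on the curve.


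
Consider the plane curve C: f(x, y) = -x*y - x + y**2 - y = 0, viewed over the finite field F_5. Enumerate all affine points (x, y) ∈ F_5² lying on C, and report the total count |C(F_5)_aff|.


Affine F_5-points: {(0, 0), (0, 1), (4, 2), (4, 3)}; count = 4.

For each of the 25 pairs (x, y) ∈ F_5², evaluate f(x, y) mod 5. Record the zeros.
  x = 0: [0↦0, 1↦0, 2↦2, 3↦1, 4↦2]  zeros at y ∈ {0, 1}
  x = 1: [0↦4, 1↦3, 2↦4, 3↦2, 4↦2]  zeros at y ∈ ∅
  x = 2: [0↦3, 1↦1, 2↦1, 3↦3, 4↦2]  zeros at y ∈ ∅
  x = 3: [0↦2, 1↦4, 2↦3, 3↦4, 4↦2]  zeros at y ∈ ∅
  x = 4: [0↦1, 1↦2, 2↦0, 3↦0, 4↦2]  zeros at y ∈ {2, 3}
Collecting zeros: affine points = {(0, 0), (0, 1), (4, 2), (4, 3)}.
Total count |C(F_5)_aff| = 4.


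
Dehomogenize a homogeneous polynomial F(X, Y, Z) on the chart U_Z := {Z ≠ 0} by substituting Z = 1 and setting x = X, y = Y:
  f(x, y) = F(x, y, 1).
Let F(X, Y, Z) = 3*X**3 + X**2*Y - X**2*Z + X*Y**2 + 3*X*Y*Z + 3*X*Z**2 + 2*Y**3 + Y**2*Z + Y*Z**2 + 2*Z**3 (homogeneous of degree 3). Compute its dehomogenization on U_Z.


f(x, y) = 3*x**3 + x**2*y - x**2 + x*y**2 + 3*x*y + 3*x + 2*y**3 + y**2 + y + 2

On U_Z we set Z = 1. Each monomial c·X^i·Y^j·Z^k in F becomes c·x^i·y^j·1^k = c·x^i·y^j.
Substituting Z = 1: F(X, Y, 1) = 3*x**3 + x**2*y - x**2 + x*y**2 + 3*x*y + 3*x + 2*y**3 + y**2 + y + 2.
Note: deg(f) ≤ deg(F) = 3; strict inequality happens when F is divisible by Z (lost terms).


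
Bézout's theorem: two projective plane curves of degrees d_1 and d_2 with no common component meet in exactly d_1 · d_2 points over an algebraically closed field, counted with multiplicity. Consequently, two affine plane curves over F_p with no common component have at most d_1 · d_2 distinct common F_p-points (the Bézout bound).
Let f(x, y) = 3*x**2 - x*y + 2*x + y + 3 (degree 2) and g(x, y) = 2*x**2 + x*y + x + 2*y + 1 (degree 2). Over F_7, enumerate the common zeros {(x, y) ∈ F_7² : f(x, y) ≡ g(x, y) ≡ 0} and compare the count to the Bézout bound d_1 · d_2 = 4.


Common zeros: {(3, 4), (5, 1), (6, 5)}; count = 3; Bézout bound = 4.

deg(f) = 2, deg(g) = 2, so Bézout bound = 4.
Scan x ∈ F_7. For each x, list the y ∈ F_7 with f(x, y) ≡ 0 and those with g(x, y) ≡ 0 (mod 7); the common zeros in that column are the intersection.
  x = 0: f ≡ 0 at y ∈ {4}; g ≡ 0 at y ∈ {3}; common: ∅.
  x = 1: f ≡ 0 at y ∈ ∅; g ≡ 0 at y ∈ {1}; common: ∅.
  x = 2: f ≡ 0 at y ∈ {5}; g ≡ 0 at y ∈ {6}; common: ∅.
  x = 3: f ≡ 0 at y ∈ {4}; g ≡ 0 at y ∈ {4}; common: {4}.
  x = 4: f ≡ 0 at y ∈ {1}; g ≡ 0 at y ∈ {2}; common: ∅.
  x = 5: f ≡ 0 at y ∈ {1}; g ≡ 0 at y ∈ {0, 1, 2, 3, 4, 5, 6}; common: {1}.
  x = 6: f ≡ 0 at y ∈ {5}; g ≡ 0 at y ∈ {5}; common: {5}.
Collecting: common zeros = {(3, 4), (5, 1), (6, 5)}, so the count is 3.
Comparison with the Bézout bound: 3 ≤ 4 = deg(f)·deg(g), as expected for curves with no common component (the affine F_7-count falls short of the bound because intersections may lie at infinity, over extension fields, or carry multiplicity).


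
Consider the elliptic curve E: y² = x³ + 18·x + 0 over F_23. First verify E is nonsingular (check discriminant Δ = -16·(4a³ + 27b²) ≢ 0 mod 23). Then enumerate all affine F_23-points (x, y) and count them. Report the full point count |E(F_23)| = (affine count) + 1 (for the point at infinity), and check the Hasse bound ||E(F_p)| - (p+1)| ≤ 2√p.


Affine points = {(0, 0), (3, 9), (3, 14), (5, 10), (5, 13), (6, 5), (6, 18), (7, 3), (7, 20), (8, 9), (8, 14), (12, 9), (12, 14), (13, 4), (13, 19), (14, 11), (14, 12), (19, 5), (19, 18), (21, 5), (21, 18), (22, 2), (22, 21)}; affine count = 23; |E(F_23)| = 24.

Discriminant check: Δ ∝ 4a³ + 27b² = 4·18³ + 27·0² = 4·5832 + 27·0 ≡ 6 (mod 23). Nonzero ⇒ E is nonsingular.
For each x ∈ F_23, compute rhs = x³ + 18·x + 0 mod 23, then count y ∈ F_23 with y² ≡ rhs.
  x = 0: rhs = 0, matching y values: 0 (1 points).
  x = 1: rhs = 19, matching y values: none (0 points).
  x = 2: rhs = 21, matching y values: none (0 points).
  x = 3: rhs = 12, matching y values: 9, 14 (2 points).
  x = 4: rhs = 21, matching y values: none (0 points).
  x = 5: rhs = 8, matching y values: 10, 13 (2 points).
  x = 6: rhs = 2, matching y values: 5, 18 (2 points).
  x = 7: rhs = 9, matching y values: 3, 20 (2 points).
  x = 8: rhs = 12, matching y values: 9, 14 (2 points).
  x = 9: rhs = 17, matching y values: none (0 points).
  x = 10: rhs = 7, matching y values: none (0 points).
  x = 11: rhs = 11, matching y values: none (0 points).
  x = 12: rhs = 12, matching y values: 9, 14 (2 points).
  x = 13: rhs = 16, matching y values: 4, 19 (2 points).
  x = 14: rhs = 6, matching y values: 11, 12 (2 points).
  x = 15: rhs = 11, matching y values: none (0 points).
  x = 16: rhs = 14, matching y values: none (0 points).
  x = 17: rhs = 21, matching y values: none (0 points).
  x = 18: rhs = 15, matching y values: none (0 points).
  x = 19: rhs = 2, matching y values: 5, 18 (2 points).
  x = 20: rhs = 11, matching y values: none (0 points).
  x = 21: rhs = 2, matching y values: 5, 18 (2 points).
  x = 22: rhs = 4, matching y values: 2, 21 (2 points).
Total affine count: 23.
Full point count |E(F_23)| = 23 + 1 = 24.
Hasse bound: |24 − (23+1)| = |0| = 0 ≤ 2√23 ≈ 9.5917 ✓.


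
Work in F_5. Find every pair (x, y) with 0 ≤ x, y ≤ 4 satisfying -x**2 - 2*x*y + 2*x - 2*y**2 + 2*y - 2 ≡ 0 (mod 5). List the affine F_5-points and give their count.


Affine F_5-points: {(3, 0), (3, 3), (4, 0), (4, 2)}; count = 4.

For each of the 25 pairs (x, y) ∈ F_5², evaluate f(x, y) mod 5. Record the zeros.
  x = 0: [0↦3, 1↦3, 2↦4, 3↦1, 4↦4]  zeros at y ∈ ∅
  x = 1: [0↦4, 1↦2, 2↦1, 3↦1, 4↦2]  zeros at y ∈ ∅
  x = 2: [0↦3, 1↦4, 2↦1, 3↦4, 4↦3]  zeros at y ∈ ∅
  x = 3: [0↦0, 1↦4, 2↦4, 3↦0, 4↦2]  zeros at y ∈ {0, 3}
  x = 4: [0↦0, 1↦2, 2↦0, 3↦4, 4↦4]  zeros at y ∈ {0, 2}
Collecting zeros: affine points = {(3, 0), (3, 3), (4, 0), (4, 2)}.
Total count |C(F_5)_aff| = 4.


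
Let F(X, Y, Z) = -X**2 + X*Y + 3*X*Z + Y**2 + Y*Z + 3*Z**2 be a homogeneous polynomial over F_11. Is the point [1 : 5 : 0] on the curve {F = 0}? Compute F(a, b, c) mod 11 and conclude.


F(1,5,0) ≡ 7 (mod 11); P is NOT on the curve.

Evaluate F(1, 5, 0) term-by-term (mod 11).
  -X**2 ↦ -1·1·1·1 = -1
  X*Y ↦ 1·1·5·1 = 5
  3*X*Z ↦ 3·1·1·0 = 0
  Y**2 ↦ 1·1·25·1 = 25
  Y*Z ↦ 1·1·5·0 = 0
  3*Z**2 ↦ 3·1·1·0 = 0
Sum: F(1, 5, 0) = (-1) + (5) + (0) + (25) + (0) + (0) = 29.
Reducing mod 11: 29 ≡ 7 (mod 11).
Since F(a, b, c) ≡ 7 ≠ 0 (mod 11), P does NOT lie on the curve.


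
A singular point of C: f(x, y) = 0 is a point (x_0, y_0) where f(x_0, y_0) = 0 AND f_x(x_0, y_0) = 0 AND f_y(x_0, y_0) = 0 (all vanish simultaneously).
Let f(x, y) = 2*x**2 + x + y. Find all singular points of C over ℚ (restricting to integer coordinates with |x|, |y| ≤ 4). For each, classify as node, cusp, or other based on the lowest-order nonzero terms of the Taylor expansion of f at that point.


No singular points in the scanned grid; C is smooth there.

Compute partial derivatives:
  f_x = 4*x + 1.
  f_y = 1.
f_y = 1 is a nonzero constant, so f_y never vanishes: no point (x, y) can satisfy f = f_x = f_y = 0. In particular no (x, y) ∈ {−4, ..., 4}² is singular; the curve is smooth.


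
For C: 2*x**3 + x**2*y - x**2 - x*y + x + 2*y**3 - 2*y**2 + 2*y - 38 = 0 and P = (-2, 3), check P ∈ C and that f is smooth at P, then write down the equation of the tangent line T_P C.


Tangent line at P: 14*x + 50*y - 122 = 0.

Step 1: f(-2, 3) = 0, so P lies on C.
Step 2: partial derivatives
  f_x(x, y) = 6*x**2 + 2*x*y - 2*x - y + 1, f_y(x, y) = x**2 - x + 6*y**2 - 4*y + 2.
  f_x(P) = 14, f_y(P) = 50 (gradient nonzero, so P is smooth).
Step 3: tangent line at P: 14·(x − -2) + 50·(y − 3) = 0.
Expanding: 14*x + 50*y - 122 = 0.


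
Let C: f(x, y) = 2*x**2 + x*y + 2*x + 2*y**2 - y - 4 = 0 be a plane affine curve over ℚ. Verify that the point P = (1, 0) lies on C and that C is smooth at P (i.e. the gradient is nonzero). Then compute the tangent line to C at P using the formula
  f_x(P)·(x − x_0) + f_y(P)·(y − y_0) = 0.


Tangent line at P: 6*x - 6 = 0.

Step 1: f(1, 0) = 0, so P lies on C.
Step 2: partial derivatives
  f_x(x, y) = 4*x + y + 2, f_y(x, y) = x + 4*y - 1.
  f_x(P) = 6, f_y(P) = 0 (gradient nonzero, so P is smooth).
Step 3: tangent line at P: 6·(x − 1) + 0·(y − 0) = 0.
Expanding: 6*x - 6 = 0.


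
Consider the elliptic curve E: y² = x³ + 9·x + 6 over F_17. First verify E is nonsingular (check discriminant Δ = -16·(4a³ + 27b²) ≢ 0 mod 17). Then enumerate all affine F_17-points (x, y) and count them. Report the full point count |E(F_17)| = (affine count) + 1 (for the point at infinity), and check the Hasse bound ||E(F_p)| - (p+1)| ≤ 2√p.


Affine points = {(1, 4), (1, 13), (2, 7), (2, 10), (3, 3), (3, 14), (4, 2), (4, 15), (6, 2), (6, 15), (7, 2), (7, 15), (9, 0), (10, 5), (10, 12), (11, 5), (11, 12), (13, 5), (13, 12), (16, 8), (16, 9)}; affine count = 21; |E(F_17)| = 22.

Discriminant check: Δ ∝ 4a³ + 27b² = 4·9³ + 27·6² = 4·729 + 27·36 ≡ 12 (mod 17). Nonzero ⇒ E is nonsingular.
For each x ∈ F_17, compute rhs = x³ + 9·x + 6 mod 17, then count y ∈ F_17 with y² ≡ rhs.
  x = 0: rhs = 6, matching y values: none (0 points).
  x = 1: rhs = 16, matching y values: 4, 13 (2 points).
  x = 2: rhs = 15, matching y values: 7, 10 (2 points).
  x = 3: rhs = 9, matching y values: 3, 14 (2 points).
  x = 4: rhs = 4, matching y values: 2, 15 (2 points).
  x = 5: rhs = 6, matching y values: none (0 points).
  x = 6: rhs = 4, matching y values: 2, 15 (2 points).
  x = 7: rhs = 4, matching y values: 2, 15 (2 points).
  x = 8: rhs = 12, matching y values: none (0 points).
  x = 9: rhs = 0, matching y values: 0 (1 points).
  x = 10: rhs = 8, matching y values: 5, 12 (2 points).
  x = 11: rhs = 8, matching y values: 5, 12 (2 points).
  x = 12: rhs = 6, matching y values: none (0 points).
  x = 13: rhs = 8, matching y values: 5, 12 (2 points).
  x = 14: rhs = 3, matching y values: none (0 points).
  x = 15: rhs = 14, matching y values: none (0 points).
  x = 16: rhs = 13, matching y values: 8, 9 (2 points).
Total affine count: 21.
Full point count |E(F_17)| = 21 + 1 = 22.
Hasse bound: |22 − (17+1)| = |4| = 4 ≤ 2√17 ≈ 8.2462 ✓.


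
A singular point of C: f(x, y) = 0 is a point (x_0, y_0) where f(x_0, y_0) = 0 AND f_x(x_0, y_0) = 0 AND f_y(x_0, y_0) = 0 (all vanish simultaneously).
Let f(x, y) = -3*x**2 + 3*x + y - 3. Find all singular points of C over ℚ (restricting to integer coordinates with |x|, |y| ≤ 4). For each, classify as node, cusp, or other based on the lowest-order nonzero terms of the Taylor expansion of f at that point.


No singular points in the scanned grid; C is smooth there.

Compute partial derivatives:
  f_x = 3 - 6*x.
  f_y = 1.
f_y = 1 is a nonzero constant, so f_y never vanishes: no point (x, y) can satisfy f = f_x = f_y = 0. In particular no (x, y) ∈ {−4, ..., 4}² is singular; the curve is smooth.


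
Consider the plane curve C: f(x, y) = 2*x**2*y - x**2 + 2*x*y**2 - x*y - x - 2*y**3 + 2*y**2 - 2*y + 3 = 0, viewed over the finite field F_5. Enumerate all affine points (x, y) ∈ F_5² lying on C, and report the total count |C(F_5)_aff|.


Affine F_5-points: {(1, 3), (2, 1), (3, 1)}; count = 3.

For each of the 25 pairs (x, y) ∈ F_5², evaluate f(x, y) mod 5. Record the zeros.
  x = 0: [0↦3, 1↦1, 2↦1, 3↦1, 4↦4]  zeros at y ∈ ∅
  x = 1: [0↦1, 1↦2, 2↦4, 3↦0, 4↦3]  zeros at y ∈ {3}
  x = 2: [0↦2, 1↦0, 2↦3, 3↦4, 4↦1]  zeros at y ∈ {1}
  x = 3: [0↦1, 1↦0, 2↦3, 3↦3, 4↦3]  zeros at y ∈ {1}
  x = 4: [0↦3, 1↦2, 2↦4, 3↦2, 4↦4]  zeros at y ∈ ∅
Collecting zeros: affine points = {(1, 3), (2, 1), (3, 1)}.
Total count |C(F_5)_aff| = 3.


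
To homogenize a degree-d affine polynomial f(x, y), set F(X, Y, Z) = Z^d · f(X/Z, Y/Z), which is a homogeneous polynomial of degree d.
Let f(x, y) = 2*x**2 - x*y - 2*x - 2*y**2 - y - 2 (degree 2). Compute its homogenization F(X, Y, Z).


F(X, Y, Z) = 2*X**2 - X*Y - 2*X*Z - 2*Y**2 - Y*Z - 2*Z**2

deg(f) = 2.
Substitute x = X/Z, y = Y/Z into f, then multiply by Z^2.
  monomial 2·x^2·y^0 ↦ 2·X^2·Y^0·Z^0.
  monomial -1·x^1·y^1 ↦ -1·X^1·Y^1·Z^0.
  monomial -2·x^1·y^0 ↦ -2·X^1·Y^0·Z^1.
  monomial -2·x^0·y^2 ↦ -2·X^0·Y^2·Z^0.
  monomial -1·x^0·y^1 ↦ -1·X^0·Y^1·Z^1.
  monomial -2·x^0·y^0 ↦ -2·X^0·Y^0·Z^2.
Collecting: F(X, Y, Z) = 2*X**2 - X*Y - 2*X*Z - 2*Y**2 - Y*Z - 2*Z**2.


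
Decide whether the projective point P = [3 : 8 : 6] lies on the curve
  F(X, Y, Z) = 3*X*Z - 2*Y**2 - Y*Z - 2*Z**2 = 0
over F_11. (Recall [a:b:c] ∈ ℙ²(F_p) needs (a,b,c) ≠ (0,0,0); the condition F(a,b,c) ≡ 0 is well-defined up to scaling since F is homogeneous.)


F(3,8,6) ≡ 4 (mod 11); P is NOT on the curve.

Evaluate F(3, 8, 6) term-by-term (mod 11).
  3*X*Z ↦ 3·3·1·6 = 54
  -2*Y**2 ↦ -2·1·64·1 = -128
  -Y*Z ↦ -1·1·8·6 = -48
  -2*Z**2 ↦ -2·1·1·36 = -72
Sum: F(3, 8, 6) = (54) + (-128) + (-48) + (-72) = -194.
Reducing mod 11: -194 ≡ 4 (mod 11).
Since F(a, b, c) ≡ 4 ≠ 0 (mod 11), P does NOT lie on the curve.


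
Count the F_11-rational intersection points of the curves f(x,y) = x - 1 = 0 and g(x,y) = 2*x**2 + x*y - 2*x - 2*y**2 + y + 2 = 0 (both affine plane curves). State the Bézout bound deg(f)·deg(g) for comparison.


Common zeros: {(1, 4), (1, 8)}; count = 2; Bézout bound = 2.

deg(f) = 1, deg(g) = 2, so Bézout bound = 2.
Scan x ∈ F_11. For each x, list the y ∈ F_11 with f(x, y) ≡ 0 and those with g(x, y) ≡ 0 (mod 11); the common zeros in that column are the intersection.
  x = 0: f ≡ 0 at y ∈ ∅; g ≡ 0 at y ∈ ∅; common: ∅.
  x = 1: f ≡ 0 at y ∈ {0, 1, 2, 3, 4, 5, 6, 7, 8, 9, 10}; g ≡ 0 at y ∈ {4, 8}; common: {4, 8}.
  x = 2: f ≡ 0 at y ∈ ∅; g ≡ 0 at y ∈ ∅; common: ∅.
  x = 3: f ≡ 0 at y ∈ ∅; g ≡ 0 at y ∈ ∅; common: ∅.
  x = 4: f ≡ 0 at y ∈ ∅; g ≡ 0 at y ∈ ∅; common: ∅.
  x = 5: f ≡ 0 at y ∈ ∅; g ≡ 0 at y ∈ {5, 9}; common: ∅.
  x = 6: f ≡ 0 at y ∈ ∅; g ≡ 0 at y ∈ ∅; common: ∅.
  x = 7: f ≡ 0 at y ∈ ∅; g ≡ 0 at y ∈ {7, 8}; common: ∅.
  x = 8: f ≡ 0 at y ∈ ∅; g ≡ 0 at y ∈ {1, 9}; common: ∅.
  x = 9: f ≡ 0 at y ∈ ∅; g ≡ 0 at y ∈ {1, 4}; common: ∅.
  x = 10: f ≡ 0 at y ∈ ∅; g ≡ 0 at y ∈ {5, 6}; common: ∅.
Collecting: common zeros = {(1, 4), (1, 8)}, so the count is 2.
Comparison with the Bézout bound: 2 ≤ 2 = deg(f)·deg(g), as expected for curves with no common component (the bound is attained).


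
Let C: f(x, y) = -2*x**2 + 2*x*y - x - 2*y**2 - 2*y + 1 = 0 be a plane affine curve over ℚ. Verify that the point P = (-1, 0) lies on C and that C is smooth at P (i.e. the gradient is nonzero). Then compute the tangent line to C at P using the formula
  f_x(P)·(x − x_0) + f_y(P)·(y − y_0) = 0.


Tangent line at P: 3*x - 4*y + 3 = 0.

Step 1: f(-1, 0) = 0, so P lies on C.
Step 2: partial derivatives
  f_x(x, y) = -4*x + 2*y - 1, f_y(x, y) = 2*x - 4*y - 2.
  f_x(P) = 3, f_y(P) = -4 (gradient nonzero, so P is smooth).
Step 3: tangent line at P: 3·(x − -1) + -4·(y − 0) = 0.
Expanding: 3*x - 4*y + 3 = 0.


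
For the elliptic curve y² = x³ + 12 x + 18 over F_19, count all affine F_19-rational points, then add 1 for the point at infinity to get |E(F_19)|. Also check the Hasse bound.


Affine points = {(3, 9), (3, 10), (4, 4), (4, 15), (9, 0), (10, 6), (10, 13), (12, 3), (12, 16), (14, 2), (14, 17), (15, 1), (15, 18), (17, 9), (17, 10), (18, 9), (18, 10)}; affine count = 17; |E(F_19)| = 18.

Discriminant check: Δ ∝ 4a³ + 27b² = 4·12³ + 27·18² = 4·1728 + 27·324 ≡ 4 (mod 19). Nonzero ⇒ E is nonsingular.
For each x ∈ F_19, compute rhs = x³ + 12·x + 18 mod 19, then count y ∈ F_19 with y² ≡ rhs.
  x = 0: rhs = 18, matching y values: none (0 points).
  x = 1: rhs = 12, matching y values: none (0 points).
  x = 2: rhs = 12, matching y values: none (0 points).
  x = 3: rhs = 5, matching y values: 9, 10 (2 points).
  x = 4: rhs = 16, matching y values: 4, 15 (2 points).
  x = 5: rhs = 13, matching y values: none (0 points).
  x = 6: rhs = 2, matching y values: none (0 points).
  x = 7: rhs = 8, matching y values: none (0 points).
  x = 8: rhs = 18, matching y values: none (0 points).
  x = 9: rhs = 0, matching y values: 0 (1 points).
  x = 10: rhs = 17, matching y values: 6, 13 (2 points).
  x = 11: rhs = 18, matching y values: none (0 points).
  x = 12: rhs = 9, matching y values: 3, 16 (2 points).
  x = 13: rhs = 15, matching y values: none (0 points).
  x = 14: rhs = 4, matching y values: 2, 17 (2 points).
  x = 15: rhs = 1, matching y values: 1, 18 (2 points).
  x = 16: rhs = 12, matching y values: none (0 points).
  x = 17: rhs = 5, matching y values: 9, 10 (2 points).
  x = 18: rhs = 5, matching y values: 9, 10 (2 points).
Total affine count: 17.
Full point count |E(F_19)| = 17 + 1 = 18.
Hasse bound: |18 − (19+1)| = |-2| = 2 ≤ 2√19 ≈ 8.7178 ✓.


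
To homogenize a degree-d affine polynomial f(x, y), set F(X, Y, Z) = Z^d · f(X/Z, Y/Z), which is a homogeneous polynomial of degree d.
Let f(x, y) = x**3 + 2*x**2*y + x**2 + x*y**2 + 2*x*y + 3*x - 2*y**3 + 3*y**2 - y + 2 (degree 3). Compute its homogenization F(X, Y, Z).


F(X, Y, Z) = X**3 + 2*X**2*Y + X**2*Z + X*Y**2 + 2*X*Y*Z + 3*X*Z**2 - 2*Y**3 + 3*Y**2*Z - Y*Z**2 + 2*Z**3

deg(f) = 3.
Substitute x = X/Z, y = Y/Z into f, then multiply by Z^3.
  monomial 1·x^3·y^0 ↦ 1·X^3·Y^0·Z^0.
  monomial 2·x^2·y^1 ↦ 2·X^2·Y^1·Z^0.
  monomial 1·x^2·y^0 ↦ 1·X^2·Y^0·Z^1.
  monomial 1·x^1·y^2 ↦ 1·X^1·Y^2·Z^0.
  monomial 2·x^1·y^1 ↦ 2·X^1·Y^1·Z^1.
  monomial 3·x^1·y^0 ↦ 3·X^1·Y^0·Z^2.
  monomial -2·x^0·y^3 ↦ -2·X^0·Y^3·Z^0.
  monomial 3·x^0·y^2 ↦ 3·X^0·Y^2·Z^1.
  monomial -1·x^0·y^1 ↦ -1·X^0·Y^1·Z^2.
  monomial 2·x^0·y^0 ↦ 2·X^0·Y^0·Z^3.
Collecting: F(X, Y, Z) = X**3 + 2*X**2*Y + X**2*Z + X*Y**2 + 2*X*Y*Z + 3*X*Z**2 - 2*Y**3 + 3*Y**2*Z - Y*Z**2 + 2*Z**3.


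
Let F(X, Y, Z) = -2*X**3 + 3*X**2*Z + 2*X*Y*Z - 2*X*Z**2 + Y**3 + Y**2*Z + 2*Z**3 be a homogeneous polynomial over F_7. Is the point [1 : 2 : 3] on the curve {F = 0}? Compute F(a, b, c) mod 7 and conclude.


F(1,2,3) ≡ 5 (mod 7); P is NOT on the curve.

Evaluate F(1, 2, 3) term-by-term (mod 7).
  -2*X**3 ↦ -2·1·1·1 = -2
  3*X**2*Z ↦ 3·1·1·3 = 9
  2*X*Y*Z ↦ 2·1·2·3 = 12
  -2*X*Z**2 ↦ -2·1·1·9 = -18
  Y**3 ↦ 1·1·8·1 = 8
  Y**2*Z ↦ 1·1·4·3 = 12
  2*Z**3 ↦ 2·1·1·27 = 54
Sum: F(1, 2, 3) = (-2) + (9) + (12) + (-18) + (8) + (12) + (54) = 75.
Reducing mod 7: 75 ≡ 5 (mod 7).
Since F(a, b, c) ≡ 5 ≠ 0 (mod 7), P does NOT lie on the curve.


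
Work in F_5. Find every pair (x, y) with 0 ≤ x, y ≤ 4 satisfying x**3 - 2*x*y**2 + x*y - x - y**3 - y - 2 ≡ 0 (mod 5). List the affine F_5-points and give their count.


Affine F_5-points: {(0, 4), (1, 1), (2, 1), (2, 4), (3, 4)}; count = 5.

For each of the 25 pairs (x, y) ∈ F_5², evaluate f(x, y) mod 5. Record the zeros.
  x = 0: [0↦3, 1↦1, 2↦3, 3↦3, 4↦0]  zeros at y ∈ {4}
  x = 1: [0↦3, 1↦0, 2↦2, 3↦3, 4↦2]  zeros at y ∈ {1}
  x = 2: [0↦4, 1↦0, 2↦2, 3↦4, 4↦0]  zeros at y ∈ {1, 4}
  x = 3: [0↦2, 1↦2, 2↦4, 3↦2, 4↦0]  zeros at y ∈ {4}
  x = 4: [0↦3, 1↦2, 2↦4, 3↦3, 4↦3]  zeros at y ∈ ∅
Collecting zeros: affine points = {(0, 4), (1, 1), (2, 1), (2, 4), (3, 4)}.
Total count |C(F_5)_aff| = 5.


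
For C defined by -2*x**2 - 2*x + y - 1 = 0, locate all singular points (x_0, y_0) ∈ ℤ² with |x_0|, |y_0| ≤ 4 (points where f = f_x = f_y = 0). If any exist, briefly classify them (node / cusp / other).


No singular points in the scanned grid; C is smooth there.

Compute partial derivatives:
  f_x = -4*x - 2.
  f_y = 1.
f_y = 1 is a nonzero constant, so f_y never vanishes: no point (x, y) can satisfy f = f_x = f_y = 0. In particular no (x, y) ∈ {−4, ..., 4}² is singular; the curve is smooth.


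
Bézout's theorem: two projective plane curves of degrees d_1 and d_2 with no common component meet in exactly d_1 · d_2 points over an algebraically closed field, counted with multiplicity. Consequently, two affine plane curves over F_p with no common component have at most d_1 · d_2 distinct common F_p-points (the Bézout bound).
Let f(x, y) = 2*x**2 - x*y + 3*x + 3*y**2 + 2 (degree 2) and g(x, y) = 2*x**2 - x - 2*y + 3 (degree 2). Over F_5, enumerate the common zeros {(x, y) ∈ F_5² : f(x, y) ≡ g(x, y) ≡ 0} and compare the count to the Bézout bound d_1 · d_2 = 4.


Common zeros: {(0, 4), (3, 4)}; count = 2; Bézout bound = 4.

deg(f) = 2, deg(g) = 2, so Bézout bound = 4.
Scan x ∈ F_5. For each x, list the y ∈ F_5 with f(x, y) ≡ 0 and those with g(x, y) ≡ 0 (mod 5); the common zeros in that column are the intersection.
  x = 0: f ≡ 0 at y ∈ {1, 4}; g ≡ 0 at y ∈ {4}; common: {4}.
  x = 1: f ≡ 0 at y ∈ ∅; g ≡ 0 at y ∈ {2}; common: ∅.
  x = 2: f ≡ 0 at y ∈ ∅; g ≡ 0 at y ∈ {2}; common: ∅.
  x = 3: f ≡ 0 at y ∈ {2, 4}; g ≡ 0 at y ∈ {4}; common: {4}.
  x = 4: f ≡ 0 at y ∈ {1, 2}; g ≡ 0 at y ∈ {3}; common: ∅.
Collecting: common zeros = {(0, 4), (3, 4)}, so the count is 2.
Comparison with the Bézout bound: 2 ≤ 4 = deg(f)·deg(g), as expected for curves with no common component (the affine F_5-count falls short of the bound because intersections may lie at infinity, over extension fields, or carry multiplicity).


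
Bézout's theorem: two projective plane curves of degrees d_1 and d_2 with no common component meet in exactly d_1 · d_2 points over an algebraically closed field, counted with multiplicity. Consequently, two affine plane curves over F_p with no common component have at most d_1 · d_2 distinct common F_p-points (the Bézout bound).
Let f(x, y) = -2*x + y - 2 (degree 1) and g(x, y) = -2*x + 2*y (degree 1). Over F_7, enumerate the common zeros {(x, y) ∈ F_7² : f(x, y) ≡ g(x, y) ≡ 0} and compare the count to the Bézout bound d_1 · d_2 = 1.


Common zeros: {(5, 5)}; count = 1; Bézout bound = 1.

deg(f) = 1, deg(g) = 1, so Bézout bound = 1.
Scan x ∈ F_7. For each x, list the y ∈ F_7 with f(x, y) ≡ 0 and those with g(x, y) ≡ 0 (mod 7); the common zeros in that column are the intersection.
  x = 0: f ≡ 0 at y ∈ {2}; g ≡ 0 at y ∈ {0}; common: ∅.
  x = 1: f ≡ 0 at y ∈ {4}; g ≡ 0 at y ∈ {1}; common: ∅.
  x = 2: f ≡ 0 at y ∈ {6}; g ≡ 0 at y ∈ {2}; common: ∅.
  x = 3: f ≡ 0 at y ∈ {1}; g ≡ 0 at y ∈ {3}; common: ∅.
  x = 4: f ≡ 0 at y ∈ {3}; g ≡ 0 at y ∈ {4}; common: ∅.
  x = 5: f ≡ 0 at y ∈ {5}; g ≡ 0 at y ∈ {5}; common: {5}.
  x = 6: f ≡ 0 at y ∈ {0}; g ≡ 0 at y ∈ {6}; common: ∅.
Collecting: common zeros = {(5, 5)}, so the count is 1.
Comparison with the Bézout bound: 1 ≤ 1 = deg(f)·deg(g), as expected for curves with no common component (the bound is attained).


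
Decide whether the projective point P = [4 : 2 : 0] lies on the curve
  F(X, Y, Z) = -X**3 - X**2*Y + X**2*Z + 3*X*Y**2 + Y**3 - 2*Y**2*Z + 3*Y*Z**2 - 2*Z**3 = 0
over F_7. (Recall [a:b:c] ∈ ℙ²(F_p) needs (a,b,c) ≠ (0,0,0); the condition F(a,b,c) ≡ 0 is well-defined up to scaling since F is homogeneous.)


F(4,2,0) ≡ 2 (mod 7); P is NOT on the curve.

Evaluate F(4, 2, 0) term-by-term (mod 7).
  -X**3 ↦ -1·64·1·1 = -64
  -X**2*Y ↦ -1·16·2·1 = -32
  X**2*Z ↦ 1·16·1·0 = 0
  3*X*Y**2 ↦ 3·4·4·1 = 48
  Y**3 ↦ 1·1·8·1 = 8
  -2*Y**2*Z ↦ -2·1·4·0 = 0
  3*Y*Z**2 ↦ 3·1·2·0 = 0
  -2*Z**3 ↦ -2·1·1·0 = 0
Sum: F(4, 2, 0) = (-64) + (-32) + (0) + (48) + (8) + (0) + (0) + (0) = -40.
Reducing mod 7: -40 ≡ 2 (mod 7).
Since F(a, b, c) ≡ 2 ≠ 0 (mod 7), P does NOT lie on the curve.


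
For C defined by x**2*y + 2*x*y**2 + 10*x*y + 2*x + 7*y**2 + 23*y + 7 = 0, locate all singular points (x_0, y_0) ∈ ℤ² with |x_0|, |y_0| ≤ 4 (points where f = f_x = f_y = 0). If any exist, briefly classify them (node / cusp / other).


Singular points: {(-3, -1)}; classification: node.

Compute partial derivatives:
  f_x = 2*x*y + 2*y**2 + 10*y + 2.
  f_y = x**2 + 4*x*y + 10*x + 14*y + 23.
Scan x_0 ∈ {−4, ..., 4}. For each x_0, f_y(x_0, y) is a polynomial in y; find its integer roots y ∈ {−4, ..., 4}, then test f_x and f at those candidates.
  x = -4: f_y(-4, y) = -2*y - 1; no integer root y with |y| ≤ 4.
  x = -3: f_y(-3, y) = 2*y + 2; vanishes at y ∈ {-1}. (-3, -1): f_x = 0, f = 0 — SINGULAR.
  x = -2: f_y(-2, y) = 6*y + 7; no integer root y with |y| ≤ 4.
  x = -1: f_y(-1, y) = 10*y + 14; no integer root y with |y| ≤ 4.
  x = 0: f_y(0, y) = 14*y + 23; no integer root y with |y| ≤ 4.
  x = 1: f_y(1, y) = 18*y + 34; no integer root y with |y| ≤ 4.
  x = 2: f_y(2, y) = 22*y + 47; no integer root y with |y| ≤ 4.
  x = 3: f_y(3, y) = 26*y + 62; no integer root y with |y| ≤ 4.
  x = 4: f_y(4, y) = 30*y + 79; no integer root y with |y| ≤ 4.
Only singular point on the grid: (-3, -1).
Classify: substitute x = -3 + u, y = -1 + v and expand: f = u**2*v - u**2 + 2*u*v**2 + v**2.
No constant or linear terms (consistent with a singular point). Quadratic part: -u**2 + v**2. Cubic part: u**2*v + 2*u*v**2.
The quadratic part v**2 - u**2 = (v − u)(v + u) splits into two distinct linear factors, so there are two distinct tangent lines y − -1 = ±(x − -3) — this is a node (ordinary double point).
Classification: node.
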